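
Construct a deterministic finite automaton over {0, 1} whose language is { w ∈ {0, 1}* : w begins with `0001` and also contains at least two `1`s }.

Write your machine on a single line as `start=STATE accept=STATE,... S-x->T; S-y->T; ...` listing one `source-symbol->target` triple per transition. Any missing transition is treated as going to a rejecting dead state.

Build one automaton per condition and run them in lockstep. The first has 6 states tracking whether the input so far still matches the prefix `0001`; the second has 4 states tracking the count of `1`s, saturating at 3. A product state is a pair (one from each), accepting exactly when both do.
With 11 states:
          0    1  
>  q0     q1   q2 
   q1     q3   q2 
   q2     q2   q4 
   q3     q5   q2 
   q4     q4   q6 
   q5     q7   q8 
   q6     q6   q6 
   q7     q7   q2 
   q8     q8   q9 
 * q9     q9  q10 
 * q10   q10  q10 
(> = start, * = accepting)

start=q0; accept=q9,q10; q0-0->q1; q0-1->q2; q1-0->q3; q1-1->q2; q2-0->q2; q2-1->q4; q3-0->q5; q3-1->q2; q4-0->q4; q4-1->q6; q5-0->q7; q5-1->q8; q6-0->q6; q6-1->q6; q7-0->q7; q7-1->q2; q8-0->q8; q8-1->q9; q9-0->q9; q9-1->q10; q10-0->q10; q10-1->q10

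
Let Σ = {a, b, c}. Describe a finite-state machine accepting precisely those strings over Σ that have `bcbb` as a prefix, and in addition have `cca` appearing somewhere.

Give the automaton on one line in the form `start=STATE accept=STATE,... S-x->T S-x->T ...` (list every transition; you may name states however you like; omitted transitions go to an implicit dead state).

start=s0 accept=s11 s0-a->s1 s0-b->s2 s0-c->s3 s1-a->s1 s1-b->s1 s1-c->s3 s2-a->s1 s2-b->s1 s2-c->s4 s3-a->s1 s3-b->s1 s3-c->s5 s4-a->s1 s4-b->s6 s4-c->s5 s5-a->s7 s5-b->s1 s5-c->s5 s6-a->s1 s6-b->s8 s6-c->s3 s7-a->s7 s7-b->s7 s7-c->s7 s8-a->s8 s8-b->s8 s8-c->s9 s9-a->s8 s9-b->s8 s9-c->s10 s10-a->s11 s10-b->s8 s10-c->s10 s11-a->s11 s11-b->s11 s11-c->s11

Build one automaton per condition and run them in lockstep. The first has 6 states tracking whether the input so far still matches the prefix `bcbb`; the second has 4 states tracking whether and how much of `cca` has been seen. A product state is a pair (one from each), accepting exactly when both do.
A 12-state machine:
          a    b    c  
>  s0     s1   s2   s3 
   s1     s1   s1   s3 
   s2     s1   s1   s4 
   s3     s1   s1   s5 
   s4     s1   s6   s5 
   s5     s7   s1   s5 
   s6     s1   s8   s3 
   s7     s7   s7   s7 
   s8     s8   s8   s9 
   s9     s8   s8  s10 
   s10   s11   s8  s10 
 * s11   s11  s11  s11 
(> = start, * = accepting)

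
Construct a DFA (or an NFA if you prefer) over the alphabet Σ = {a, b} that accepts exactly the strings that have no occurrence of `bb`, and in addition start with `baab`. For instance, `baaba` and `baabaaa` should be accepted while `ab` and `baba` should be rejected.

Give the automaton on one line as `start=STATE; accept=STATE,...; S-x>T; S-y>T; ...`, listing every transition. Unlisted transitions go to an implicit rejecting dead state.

Build one automaton per condition and run them in lockstep. The first has 3 states tracking partial matches of the forbidden pattern `bb`; the second has 6 states tracking whether the input so far still matches the prefix `baab`. A product state is a pair (one from each), accepting exactly when both do. Equivalent product states are then merged.
With 7 states:
        a   b  
>  s0   s1  s2 
   s1   s1  s1 
   s2   s3  s1 
   s3   s4  s1 
   s4   s1  s5 
 * s5   s6  s1 
 * s6   s6  s5 
(> = start, * = accepting)

start=s0; accept=s5,s6; s0-a>s1; s0-b>s2; s1-a>s1; s1-b>s1; s2-a>s3; s2-b>s1; s3-a>s4; s3-b>s1; s4-a>s1; s4-b>s5; s5-a>s6; s5-b>s1; s6-a>s6; s6-b>s5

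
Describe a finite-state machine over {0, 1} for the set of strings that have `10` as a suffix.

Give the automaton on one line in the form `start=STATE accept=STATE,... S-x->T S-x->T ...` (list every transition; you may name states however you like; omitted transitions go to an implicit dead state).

Let each state record the length of the longest suffix of the input read so far that is also a prefix of `10`. q1 means the last symbol is `1`; q2 means the last 2 symbols are `10`. Accept only at q2, where the string currently ends in `10`.
        0   1  
>  q0   q0  q1 
   q1   q2  q1 
 * q2   q0  q1 
(> = start, * = accepting)

start=q0 accept=q2 q0-0->q0 q0-1->q1 q1-0->q2 q1-1->q1 q2-0->q0 q2-1->q1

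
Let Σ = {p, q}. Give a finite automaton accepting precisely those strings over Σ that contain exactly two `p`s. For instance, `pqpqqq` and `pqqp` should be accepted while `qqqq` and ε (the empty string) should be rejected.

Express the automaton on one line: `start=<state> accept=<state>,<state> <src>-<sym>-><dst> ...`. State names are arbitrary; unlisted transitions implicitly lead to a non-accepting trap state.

start=s0 accept=s2 s0-p->s1 s0-q->s0 s1-p->s2 s1-q->s1 s2-p->s3 s2-q->s2 s3-p->s3 s3-q->s3

Count `p`s, saturating at 3: states s0 through s2 mean 0 through 2 `p`s seen; s3 means more than 2. Each `p` increments (capped at s3); other symbols loop. Accept from {s2}.
With 4 states:
        p   q  
>  s0   s1  s0 
   s1   s2  s1 
 * s2   s3  s2 
   s3   s3  s3 
(> = start, * = accepting)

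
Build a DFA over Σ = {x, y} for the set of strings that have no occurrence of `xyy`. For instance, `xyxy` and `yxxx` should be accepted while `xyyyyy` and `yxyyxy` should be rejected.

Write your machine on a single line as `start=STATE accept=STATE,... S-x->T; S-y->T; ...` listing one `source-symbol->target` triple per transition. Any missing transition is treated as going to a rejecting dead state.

start=s0; accept=s0,s1,s2; s0-x->s1; s0-y->s0; s1-x->s1; s1-y->s2; s2-x->s1; s2-y->s3; s3-x->s3; s3-y->s3

Track partial matches of the forbidden pattern `xyy`. State s3 is a dead state reached once `xyy` has occurred; every other state accepts. s0 means no part of `xyy` is currently matched.
4 states suffice.
        x   y  
>* s0   s1  s0 
 * s1   s1  s2 
 * s2   s1  s3 
   s3   s3  s3 
(> = start, * = accepting)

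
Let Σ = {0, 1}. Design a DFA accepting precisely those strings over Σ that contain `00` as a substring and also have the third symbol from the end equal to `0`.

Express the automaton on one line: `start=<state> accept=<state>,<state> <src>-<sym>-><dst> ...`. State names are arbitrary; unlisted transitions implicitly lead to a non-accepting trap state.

start=q0 accept=q7,q8,q15,q16 q0-0->q1 q0-1->q2 q1-0->q3 q1-1->q4 q2-0->q5 q2-1->q6 q3-0->q7 q3-1->q8 q4-0->q9 q4-1->q10 q5-0->q11 q5-1->q12 q6-0->q13 q6-1->q14 q7-0->q7 q7-1->q8 q8-0->q15 q8-1->q16 q9-0->q11 q9-1->q12 q10-0->q13 q10-1->q14 q11-0->q7 q11-1->q8 q12-0->q9 q12-1->q10 q13-0->q11 q13-1->q12 q14-0->q13 q14-1->q14 q15-0->q11 q15-1->q17 q16-0->q18 q16-1->q19 q17-0->q15 q17-1->q16 q18-0->q11 q18-1->q17 q19-0->q18 q19-1->q19

Run two small machines in parallel and take their product. The first has 3 states tracking whether and how much of `00` has been seen; the second has 15 states tracking the last 3 symbols read. A product state is a pair (one from each), accepting exactly when both do.
          0    1  
>  q0     q1   q2 
   q1     q3   q4 
   q2     q5   q6 
   q3     q7   q8 
   q4     q9  q10 
   q5    q11  q12 
   q6    q13  q14 
 * q7     q7   q8 
 * q8    q15  q16 
   q9    q11  q12 
   q10   q13  q14 
   q11    q7   q8 
   q12    q9  q10 
   q13   q11  q12 
   q14   q13  q14 
 * q15   q11  q17 
 * q16   q18  q19 
   q17   q15  q16 
   q18   q11  q17 
   q19   q18  q19 
(> = start, * = accepting)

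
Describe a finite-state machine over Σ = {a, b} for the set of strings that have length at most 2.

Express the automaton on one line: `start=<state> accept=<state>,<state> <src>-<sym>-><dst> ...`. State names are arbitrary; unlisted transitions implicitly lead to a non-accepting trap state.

Count input length up to 3: every symbol moves from s0 toward s3, which means 'more than 2' and absorbs. Accept from {s0, s1, s2}.
With 4 states:
        a   b  
>* s0   s1  s1 
 * s1   s2  s2 
 * s2   s3  s3 
   s3   s3  s3 
(> = start, * = accepting)

start=s0 accept=s0,s1,s2 s0-a->s1 s0-b->s1 s1-a->s2 s1-b->s2 s2-a->s3 s2-b->s3 s3-a->s3 s3-b->s3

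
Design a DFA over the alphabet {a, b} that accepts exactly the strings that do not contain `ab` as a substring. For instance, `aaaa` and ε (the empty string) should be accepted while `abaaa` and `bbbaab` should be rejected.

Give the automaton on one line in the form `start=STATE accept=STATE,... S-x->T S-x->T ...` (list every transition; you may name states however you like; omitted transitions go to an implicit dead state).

Track partial matches of the forbidden pattern `ab`. State S2 is a dead state reached once `ab` has occurred; every other state accepts. S0 means no part of `ab` is currently matched.
A 3-state machine:
        a   b  
>* S0   S1  S0 
 * S1   S1  S2 
   S2   S2  S2 
(> = start, * = accepting)

start=S0 accept=S0,S1 S0-a->S1 S0-b->S0 S1-a->S1 S1-b->S2 S2-a->S2 S2-b->S2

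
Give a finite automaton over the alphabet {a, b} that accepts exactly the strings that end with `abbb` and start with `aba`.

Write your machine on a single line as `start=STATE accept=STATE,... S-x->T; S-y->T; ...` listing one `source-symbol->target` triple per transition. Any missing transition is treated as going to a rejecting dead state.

start=S0; accept=S7; S0-a->S1; S0-b->S2; S1-a->S2; S1-b->S3; S2-a->S2; S2-b->S2; S3-a->S4; S3-b->S2; S4-a->S4; S4-b->S5; S5-a->S4; S5-b->S6; S6-a->S4; S6-b->S7; S7-a->S4; S7-b->S8; S8-a->S4; S8-b->S8

Run two small machines in parallel and take their product. The first has 5 states tracking how much of the suffix `abbb` has currently been matched; the second has 5 states tracking whether the input so far still matches the prefix `aba`. A product state is a pair (one from each), accepting exactly when both do. Equivalent product states are then merged.
A 9-state machine:
        a   b  
>  S0   S1  S2 
   S1   S2  S3 
   S2   S2  S2 
   S3   S4  S2 
   S4   S4  S5 
   S5   S4  S6 
   S6   S4  S7 
 * S7   S4  S8 
   S8   S4  S8 
(> = start, * = accepting)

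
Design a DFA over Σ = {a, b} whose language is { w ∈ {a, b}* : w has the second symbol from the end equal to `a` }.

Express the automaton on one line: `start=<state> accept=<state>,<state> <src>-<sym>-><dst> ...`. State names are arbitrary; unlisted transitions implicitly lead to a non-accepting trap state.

A DFA must remember the last 2 symbols (since which symbol is second-to-last isn't known until the input ends). Use one state per possible window of the last ≤2 symbols; accept from those whose window starts with `a`.
With 7 states:
        a   b  
>  s0   s1  s2 
   s1   s3  s4 
   s2   s5  s6 
 * s3   s3  s4 
 * s4   s5  s6 
   s5   s3  s4 
   s6   s5  s6 
(> = start, * = accepting)

start=s0 accept=s3,s4 s0-a->s1 s0-b->s2 s1-a->s3 s1-b->s4 s2-a->s5 s2-b->s6 s3-a->s3 s3-b->s4 s4-a->s5 s4-b->s6 s5-a->s3 s5-b->s4 s6-a->s5 s6-b->s6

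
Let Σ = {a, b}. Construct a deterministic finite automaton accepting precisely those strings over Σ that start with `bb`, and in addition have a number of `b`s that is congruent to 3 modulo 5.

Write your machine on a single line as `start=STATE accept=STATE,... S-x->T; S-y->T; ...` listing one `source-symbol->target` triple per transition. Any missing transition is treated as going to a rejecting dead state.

start=q0; accept=q4; q0-a->q1; q0-b->q2; q1-a->q1; q1-b->q1; q2-a->q1; q2-b->q3; q3-a->q3; q3-b->q4; q4-a->q4; q4-b->q5; q5-a->q5; q5-b->q6; q6-a->q6; q6-b->q7; q7-a->q7; q7-b->q3

Handle the two conditions separately and then intersect. One (4 states) tracks whether the input so far still matches the prefix `bb`; the other (5 states) tracks the count of `b`s modulo 5. Each combined state is a pair, one component from each; accept when both components accept. Equivalent product states are then merged.
An 8-state machine:
        a   b  
>  q0   q1  q2 
   q1   q1  q1 
   q2   q1  q3 
   q3   q3  q4 
 * q4   q4  q5 
   q5   q5  q6 
   q6   q6  q7 
   q7   q7  q3 
(> = start, * = accepting)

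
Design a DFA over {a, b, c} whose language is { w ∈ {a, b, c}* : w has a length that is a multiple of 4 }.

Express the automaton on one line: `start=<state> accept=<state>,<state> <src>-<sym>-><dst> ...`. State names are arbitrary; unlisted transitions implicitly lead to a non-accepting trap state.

start=s0 accept=s0 s0-a->s1 s0-b->s1 s0-c->s1 s1-a->s2 s1-b->s2 s1-c->s2 s2-a->s3 s2-b->s3 s2-c->s3 s3-a->s0 s3-b->s0 s3-c->s0

Only the length mod 4 matters, so use a 4-cycle: from any state, every input symbol moves to the next state, wrapping s3 back to s0. Mark s0 accepting.
A 4-state machine:
        a   b   c  
>* s0   s1  s1  s1 
   s1   s2  s2  s2 
   s2   s3  s3  s3 
   s3   s0  s0  s0 
(> = start, * = accepting)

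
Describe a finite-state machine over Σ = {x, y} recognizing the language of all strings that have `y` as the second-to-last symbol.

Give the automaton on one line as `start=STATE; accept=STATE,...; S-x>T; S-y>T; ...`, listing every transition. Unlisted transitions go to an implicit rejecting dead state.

start=s0; accept=s5,s6; s0-x>s1; s0-y>s2; s1-x>s3; s1-y>s4; s2-x>s5; s2-y>s6; s3-x>s3; s3-y>s4; s4-x>s5; s4-y>s6; s5-x>s3; s5-y>s4; s6-x>s5; s6-y>s6

A DFA must remember the last 2 symbols (since which symbol is second-to-last isn't known until the input ends). Use one state per possible window of the last ≤2 symbols; accept from those whose window starts with `y`.
A 7-state machine:
        x   y  
>  s0   s1  s2 
   s1   s3  s4 
   s2   s5  s6 
   s3   s3  s4 
   s4   s5  s6 
 * s5   s3  s4 
 * s6   s5  s6 
(> = start, * = accepting)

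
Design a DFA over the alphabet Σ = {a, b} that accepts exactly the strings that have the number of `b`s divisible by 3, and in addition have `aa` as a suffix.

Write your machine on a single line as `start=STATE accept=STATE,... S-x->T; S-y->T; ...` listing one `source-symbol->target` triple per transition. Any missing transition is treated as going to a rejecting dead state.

Handle the two conditions separately and then intersect. One (3 states) tracks the count of `b`s modulo 3; the other (3 states) tracks how much of the suffix `aa` has currently been matched. Each combined state is a pair, one component from each; accept when both components accept. After merging equivalent states the machine shrinks.
        a   b  
>  q0   q1  q2 
   q1   q3  q2 
   q2   q2  q4 
 * q3   q3  q2 
   q4   q4  q0 
(> = start, * = accepting)

start=q0; accept=q3; q0-a->q1; q0-b->q2; q1-a->q3; q1-b->q2; q2-a->q2; q2-b->q4; q3-a->q3; q3-b->q2; q4-a->q4; q4-b->q0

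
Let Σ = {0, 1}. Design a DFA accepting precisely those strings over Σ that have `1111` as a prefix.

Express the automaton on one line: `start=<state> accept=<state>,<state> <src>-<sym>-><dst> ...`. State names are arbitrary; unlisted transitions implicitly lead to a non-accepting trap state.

start=q0 accept=q4 q0-0->q5 q0-1->q1 q1-0->q5 q1-1->q2 q2-0->q5 q2-1->q3 q3-0->q5 q3-1->q4 q4-0->q4 q4-1->q4 q5-0->q5 q5-1->q5

Walk along `1111` while the input agrees: from q0 take `1` to q1, and so on. Any deviation drops to the rejecting sink q5. Once q4 is reached the prefix is confirmed and every continuation is accepted.
A 6-state machine:
        0   1  
>  q0   q5  q1 
   q1   q5  q2 
   q2   q5  q3 
   q3   q5  q4 
 * q4   q4  q4 
   q5   q5  q5 
(> = start, * = accepting)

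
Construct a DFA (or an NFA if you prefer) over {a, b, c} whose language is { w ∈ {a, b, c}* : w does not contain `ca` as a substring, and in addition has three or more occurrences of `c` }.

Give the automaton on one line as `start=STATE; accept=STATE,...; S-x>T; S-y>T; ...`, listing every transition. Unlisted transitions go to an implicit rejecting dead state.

start=q0; accept=q7,q9,q10,q12; q0-a>q0; q0-b>q0; q0-c>q1; q1-a>q2; q1-b>q3; q1-c>q4; q2-a>q2; q2-b>q2; q2-c>q5; q3-a>q3; q3-b>q3; q3-c>q4; q4-a>q5; q4-b>q6; q4-c>q7; q5-a>q5; q5-b>q5; q5-c>q8; q6-a>q6; q6-b>q6; q6-c>q7; q7-a>q8; q7-b>q9; q7-c>q10; q8-a>q8; q8-b>q8; q8-c>q11; q9-a>q9; q9-b>q9; q9-c>q10; q10-a>q11; q10-b>q12; q10-c>q10; q11-a>q11; q11-b>q11; q11-c>q11; q12-a>q12; q12-b>q12; q12-c>q10

Run two small machines in parallel and take their product. One (3 states) tracks partial matches of the forbidden pattern `ca`; the other (5 states) tracks the count of `c`s, saturating at 4. Each combined state is a pair, one component from each; accept when both components accept.
          a    b    c  
>  q0     q0   q0   q1 
   q1     q2   q3   q4 
   q2     q2   q2   q5 
   q3     q3   q3   q4 
   q4     q5   q6   q7 
   q5     q5   q5   q8 
   q6     q6   q6   q7 
 * q7     q8   q9  q10 
   q8     q8   q8  q11 
 * q9     q9   q9  q10 
 * q10   q11  q12  q10 
   q11   q11  q11  q11 
 * q12   q12  q12  q10 
(> = start, * = accepting)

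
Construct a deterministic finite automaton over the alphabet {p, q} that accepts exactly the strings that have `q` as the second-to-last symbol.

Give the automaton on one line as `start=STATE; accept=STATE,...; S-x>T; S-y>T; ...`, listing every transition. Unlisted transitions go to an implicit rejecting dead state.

Because acceptance depends on a position counted from the end, the machine has to buffer the most recent 2 symbols. Make each state the string of the last up-to-2 symbols read; on input `x` shift the window left and append `x`. Accept when the buffered window has length 2 and begins with `q`.
With 7 states:
        p   q  
>  S0   S1  S2 
   S1   S3  S4 
   S2   S5  S6 
   S3   S3  S4 
   S4   S5  S6 
 * S5   S3  S4 
 * S6   S5  S6 
(> = start, * = accepting)

start=S0; accept=S5,S6; S0-p>S1; S0-q>S2; S1-p>S3; S1-q>S4; S2-p>S5; S2-q>S6; S3-p>S3; S3-q>S4; S4-p>S5; S4-q>S6; S5-p>S3; S5-q>S4; S6-p>S5; S6-q>S6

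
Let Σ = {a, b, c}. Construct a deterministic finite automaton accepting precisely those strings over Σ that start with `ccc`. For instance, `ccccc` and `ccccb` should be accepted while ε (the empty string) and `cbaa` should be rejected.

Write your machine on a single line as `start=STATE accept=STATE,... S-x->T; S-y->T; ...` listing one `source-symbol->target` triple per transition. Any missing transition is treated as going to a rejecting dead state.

Check the first 3 symbols one by one: s0 through s2 record how many have matched `ccc` so far; any wrong symbol goes to the dead state s4. After all 3 match we enter the accepting sink s3.
5 states suffice.
        a   b   c  
>  s0   s4  s4  s1 
   s1   s4  s4  s2 
   s2   s4  s4  s3 
 * s3   s3  s3  s3 
   s4   s4  s4  s4 
(> = start, * = accepting)

start=s0; accept=s3; s0-a->s4; s0-b->s4; s0-c->s1; s1-a->s4; s1-b->s4; s1-c->s2; s2-a->s4; s2-b->s4; s2-c->s3; s3-a->s3; s3-b->s3; s3-c->s3; s4-a->s4; s4-b->s4; s4-c->s4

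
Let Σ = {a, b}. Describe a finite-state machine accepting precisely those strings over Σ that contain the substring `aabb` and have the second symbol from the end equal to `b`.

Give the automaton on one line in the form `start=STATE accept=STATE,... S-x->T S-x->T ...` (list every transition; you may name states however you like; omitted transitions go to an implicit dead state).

Handle the two conditions separately and then intersect. One (5 states) tracks whether and how much of `aabb` has been seen; the other (7 states) tracks the last 2 symbols read. Each combined state is a pair, one component from each; accept when both components accept.
          a    b  
>  q0     q1   q2 
   q1     q3   q4 
   q2     q5   q6 
   q3     q3   q7 
   q4     q5   q6 
   q5     q3   q4 
   q6     q5   q6 
   q7     q5   q8 
 * q8     q9   q8 
 * q9    q10  q11 
   q10   q10  q11 
   q11    q9   q8 
(> = start, * = accepting)

start=q0 accept=q8,q9 q0-a->q1 q0-b->q2 q1-a->q3 q1-b->q4 q2-a->q5 q2-b->q6 q3-a->q3 q3-b->q7 q4-a->q5 q4-b->q6 q5-a->q3 q5-b->q4 q6-a->q5 q6-b->q6 q7-a->q5 q7-b->q8 q8-a->q9 q8-b->q8 q9-a->q10 q9-b->q11 q10-a->q10 q10-b->q11 q11-a->q9 q11-b->q8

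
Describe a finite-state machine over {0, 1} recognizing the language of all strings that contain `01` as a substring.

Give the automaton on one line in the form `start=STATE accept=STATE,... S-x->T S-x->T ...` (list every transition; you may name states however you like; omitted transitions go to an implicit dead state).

start=A accept=C A-0->B A-1->A B-0->B B-1->C C-0->C C-1->C

Track how much of `01` has been matched so far: state A is no progress, C is the absorbing accept state reached once `01` has occurred. Intermediate states record partial matches; on a mismatch, fall back to the longest reusable overlap.
With 3 states:
       0  1 
>  A   B  A 
   B   B  C 
 * C   C  C 
(> = start, * = accepting)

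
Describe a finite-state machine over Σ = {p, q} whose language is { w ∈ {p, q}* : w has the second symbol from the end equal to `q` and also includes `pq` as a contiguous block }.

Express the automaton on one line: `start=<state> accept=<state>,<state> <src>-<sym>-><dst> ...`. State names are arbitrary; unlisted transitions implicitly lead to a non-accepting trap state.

start=A accept=D,E A-p->B A-q->A B-p->B B-q->C C-p->D C-q->E D-p->B D-q->C E-p->D E-q->E

Build one automaton per condition and run them in lockstep. The first has 7 states tracking the last 2 symbols read; the second has 3 states tracking whether and how much of `pq` has been seen. A product state is a pair (one from each), accepting exactly when both do. Equivalent product states are then merged.
       p  q 
>  A   B  A 
   B   B  C 
   C   D  E 
 * D   B  C 
 * E   D  E 
(> = start, * = accepting)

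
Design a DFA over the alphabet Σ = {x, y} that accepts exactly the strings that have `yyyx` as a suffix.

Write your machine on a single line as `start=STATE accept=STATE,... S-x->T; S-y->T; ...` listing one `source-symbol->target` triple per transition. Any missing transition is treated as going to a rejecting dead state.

Let each state record the length of the longest suffix of the input read so far that is also a prefix of `yyyx`. B means the last symbol is `y`; C means the last 2 symbols are `yy`; D means the last 3 symbols are `yyy`; E means the last 4 symbols are `yyyx`. Accept only at E, where the string currently ends in `yyyx`.
With 5 states:
       x  y 
>  A   A  B 
   B   A  C 
   C   A  D 
   D   E  D 
 * E   A  B 
(> = start, * = accepting)

start=A; accept=E; A-x->A; A-y->B; B-x->A; B-y->C; C-x->A; C-y->D; D-x->E; D-y->D; E-x->A; E-y->B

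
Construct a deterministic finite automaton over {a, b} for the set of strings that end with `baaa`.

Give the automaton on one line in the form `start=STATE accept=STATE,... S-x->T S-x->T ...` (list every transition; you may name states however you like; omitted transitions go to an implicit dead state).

start=s0 accept=s4 s0-a->s0 s0-b->s1 s1-a->s2 s1-b->s1 s2-a->s3 s2-b->s1 s3-a->s4 s3-b->s1 s4-a->s0 s4-b->s1

Let each state record the length of the longest suffix of the input read so far that is also a prefix of `baaa`. s1 means the last symbol is `b`; s2 means the last 2 symbols are `ba`; s3 means the last 3 symbols are `baa`; s4 means the last 4 symbols are `baaa`. Accept only at s4, where the string currently ends in `baaa`.
A 5-state machine:
        a   b  
>  s0   s0  s1 
   s1   s2  s1 
   s2   s3  s1 
   s3   s4  s1 
 * s4   s0  s1 
(> = start, * = accepting)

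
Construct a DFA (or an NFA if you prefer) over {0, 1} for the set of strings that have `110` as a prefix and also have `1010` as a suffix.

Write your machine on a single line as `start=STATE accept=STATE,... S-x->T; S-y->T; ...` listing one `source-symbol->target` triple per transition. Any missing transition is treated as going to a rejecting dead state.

Handle the two conditions separately and then intersect. One (5 states) tracks whether the input so far still matches the prefix `110`; the other (5 states) tracks how much of the suffix `1010` has currently been matched. Each combined state is a pair, one component from each; accept when both components accept.
13 states suffice.
          0    1  
>  S0     S1   S2 
   S1     S1   S3 
   S2     S4   S5 
   S3     S4   S3 
   S4     S1   S6 
   S5     S7   S3 
   S6     S8   S3 
   S7     S9  S10 
   S8     S1   S6 
   S9     S9  S11 
   S10   S12  S11 
   S11    S7  S11 
 * S12    S9  S10 
(> = start, * = accepting)

start=S0; accept=S12; S0-0->S1; S0-1->S2; S1-0->S1; S1-1->S3; S2-0->S4; S2-1->S5; S3-0->S4; S3-1->S3; S4-0->S1; S4-1->S6; S5-0->S7; S5-1->S3; S6-0->S8; S6-1->S3; S7-0->S9; S7-1->S10; S8-0->S1; S8-1->S6; S9-0->S9; S9-1->S11; S10-0->S12; S10-1->S11; S11-0->S7; S11-1->S11; S12-0->S9; S12-1->S10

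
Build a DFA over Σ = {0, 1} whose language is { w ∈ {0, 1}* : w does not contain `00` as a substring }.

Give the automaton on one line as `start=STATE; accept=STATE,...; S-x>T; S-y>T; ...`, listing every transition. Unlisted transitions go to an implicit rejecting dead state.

This is the complement of 'contains `00`'. Use the same substring-matching states — q0 through q2 holding how much of `00` has just been matched — but flip the accepting set: everything except the trap q2 accepts.
With 3 states:
        0   1  
>* q0   q1  q0 
 * q1   q2  q0 
   q2   q2  q2 
(> = start, * = accepting)

start=q0; accept=q0,q1; q0-0>q1; q0-1>q0; q1-0>q2; q1-1>q0; q2-0>q2; q2-1>q2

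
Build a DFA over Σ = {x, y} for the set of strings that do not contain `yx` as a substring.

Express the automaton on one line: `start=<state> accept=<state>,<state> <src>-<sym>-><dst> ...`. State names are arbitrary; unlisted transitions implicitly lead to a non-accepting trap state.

This is the complement of 'contains `yx`'. Use the same substring-matching states — s0 through s2 holding how much of `yx` has just been matched — but flip the accepting set: everything except the trap s2 accepts.
With 3 states:
        x   y  
>* s0   s0  s1 
 * s1   s2  s1 
   s2   s2  s2 
(> = start, * = accepting)

start=s0 accept=s0,s1 s0-x->s0 s0-y->s1 s1-x->s2 s1-y->s1 s2-x->s2 s2-y->s2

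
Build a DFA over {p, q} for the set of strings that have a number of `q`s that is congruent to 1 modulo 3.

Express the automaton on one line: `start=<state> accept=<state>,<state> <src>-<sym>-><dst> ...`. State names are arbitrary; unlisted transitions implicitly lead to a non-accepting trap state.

start=A accept=B A-p->A A-q->B B-p->B B-q->C C-p->C C-q->A

The only thing that matters is how many `q`s have appeared, reduced mod 3. Use one state per residue: A for 0, …, C for 2. Reading `q` moves to the next residue; anything else stays put. B is accepting.
3 states suffice.
       p  q 
>  A   A  B 
 * B   B  C 
   C   C  A 
(> = start, * = accepting)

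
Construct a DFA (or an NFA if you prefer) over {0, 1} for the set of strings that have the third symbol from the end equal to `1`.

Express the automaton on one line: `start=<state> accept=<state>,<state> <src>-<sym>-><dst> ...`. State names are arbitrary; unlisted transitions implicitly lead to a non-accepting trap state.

start=A accept=L,M,N,O A-0->B A-1->C B-0->D B-1->E C-0->F C-1->G D-0->H D-1->I E-0->J E-1->K F-0->L F-1->M G-0->N G-1->O H-0->H H-1->I I-0->J I-1->K J-0->L J-1->M K-0->N K-1->O L-0->H L-1->I M-0->J M-1->K N-0->L N-1->M O-0->N O-1->O

Because acceptance depends on a position counted from the end, the machine has to buffer the most recent 3 symbols. Make each state the string of the last up-to-3 symbols read; on input `x` shift the window left and append `x`. Accept when the buffered window has length 3 and begins with `1`.
15 states suffice.
       0  1 
>  A   B  C 
   B   D  E 
   C   F  G 
   D   H  I 
   E   J  K 
   F   L  M 
   G   N  O 
   H   H  I 
   I   J  K 
   J   L  M 
   K   N  O 
 * L   H  I 
 * M   J  K 
 * N   L  M 
 * O   N  O 
(> = start, * = accepting)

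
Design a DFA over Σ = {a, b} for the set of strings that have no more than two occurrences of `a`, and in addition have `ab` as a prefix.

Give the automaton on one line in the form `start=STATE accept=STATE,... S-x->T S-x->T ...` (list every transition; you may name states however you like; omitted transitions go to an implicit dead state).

Handle the two conditions separately and then intersect. One (4 states) tracks the count of `a`s, saturating at 3; the other (4 states) tracks whether the input so far still matches the prefix `ab`. Each combined state is a pair, one component from each; accept when both components accept.
A 9-state machine:
        a   b  
>  q0   q1  q2 
   q1   q3  q4 
   q2   q5  q2 
   q3   q6  q3 
 * q4   q7  q4 
   q5   q3  q5 
   q6   q6  q6 
 * q7   q8  q7 
   q8   q8  q8 
(> = start, * = accepting)

start=q0 accept=q4,q7 q0-a->q1 q0-b->q2 q1-a->q3 q1-b->q4 q2-a->q5 q2-b->q2 q3-a->q6 q3-b->q3 q4-a->q7 q4-b->q4 q5-a->q3 q5-b->q5 q6-a->q6 q6-b->q6 q7-a->q8 q7-b->q7 q8-a->q8 q8-b->q8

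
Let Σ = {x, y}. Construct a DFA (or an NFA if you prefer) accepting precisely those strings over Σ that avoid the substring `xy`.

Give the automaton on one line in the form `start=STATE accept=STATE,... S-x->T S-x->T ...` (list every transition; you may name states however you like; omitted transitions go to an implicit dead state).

Track partial matches of the forbidden pattern `xy`. State S2 is a dead state reached once `xy` has occurred; every other state accepts. S0 means no part of `xy` is currently matched.
A 3-state machine:
        x   y  
>* S0   S1  S0 
 * S1   S1  S2 
   S2   S2  S2 
(> = start, * = accepting)

start=S0 accept=S0,S1 S0-x->S1 S0-y->S0 S1-x->S1 S1-y->S2 S2-x->S2 S2-y->S2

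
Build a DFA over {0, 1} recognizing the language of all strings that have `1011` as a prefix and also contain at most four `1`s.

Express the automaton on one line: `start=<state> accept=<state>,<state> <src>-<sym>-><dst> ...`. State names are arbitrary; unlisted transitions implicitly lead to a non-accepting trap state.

Handle the two conditions separately and then intersect. The first has 6 states tracking whether the input so far still matches the prefix `1011`; the second has 6 states tracking the count of `1`s, saturating at 5. A product state is a pair (one from each), accepting exactly when both do. After merging equivalent states the machine shrinks.
With 7 states:
        0   1  
>  q0   q1  q2 
   q1   q1  q1 
   q2   q3  q1 
   q3   q1  q4 
   q4   q1  q5 
 * q5   q5  q6 
 * q6   q6  q1 
(> = start, * = accepting)

start=q0 accept=q5,q6 q0-0->q1 q0-1->q2 q1-0->q1 q1-1->q1 q2-0->q3 q2-1->q1 q3-0->q1 q3-1->q4 q4-0->q1 q4-1->q5 q5-0->q5 q5-1->q6 q6-0->q6 q6-1->q1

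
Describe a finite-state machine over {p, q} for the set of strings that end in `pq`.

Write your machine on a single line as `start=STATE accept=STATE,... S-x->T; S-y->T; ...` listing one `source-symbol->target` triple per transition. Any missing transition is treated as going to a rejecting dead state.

start=s0; accept=s2; s0-p->s1; s0-q->s0; s1-p->s1; s1-q->s2; s2-p->s1; s2-q->s0

Remember how much of `pq` the current input suffix matches. State s0 means no match yet; s1 means the last symbol is `p`; s2 means the last 2 symbols are `pq`. Only s2 accepts. On a mismatch, fall back to the longest proper suffix that is still a prefix of `pq`.
3 states suffice.
        p   q  
>  s0   s1  s0 
   s1   s1  s2 
 * s2   s1  s0 
(> = start, * = accepting)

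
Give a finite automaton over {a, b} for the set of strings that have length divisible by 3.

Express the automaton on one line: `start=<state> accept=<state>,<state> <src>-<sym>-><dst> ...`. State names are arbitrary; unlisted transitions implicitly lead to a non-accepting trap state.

Count input length modulo 3: every symbol advances one step around the cycle q0 → q1 → q2 → q0. Accept at q0.
        a   b  
>* q0   q1  q1 
   q1   q2  q2 
   q2   q0  q0 
(> = start, * = accepting)

start=q0 accept=q0 q0-a->q1 q0-b->q1 q1-a->q2 q1-b->q2 q2-a->q0 q2-b->q0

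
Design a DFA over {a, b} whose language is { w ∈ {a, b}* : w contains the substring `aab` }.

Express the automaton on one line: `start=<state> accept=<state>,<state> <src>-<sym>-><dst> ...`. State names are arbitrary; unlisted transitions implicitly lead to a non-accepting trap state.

start=q0 accept=q3 q0-a->q1 q0-b->q0 q1-a->q2 q1-b->q0 q2-a->q2 q2-b->q3 q3-a->q3 q3-b->q3

States q0..q2 record the length of the longest prefix of `aab` that matches the current input suffix. Reaching q3 means `aab` has been seen, and we stay there forever. Accept from q3.
With 4 states:
        a   b  
>  q0   q1  q0 
   q1   q2  q0 
   q2   q2  q3 
 * q3   q3  q3 
(> = start, * = accepting)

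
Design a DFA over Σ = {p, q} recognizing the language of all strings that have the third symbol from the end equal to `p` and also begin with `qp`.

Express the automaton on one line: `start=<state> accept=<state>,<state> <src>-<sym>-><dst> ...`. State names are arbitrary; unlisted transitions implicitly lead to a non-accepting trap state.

Build one automaton per condition and run them in lockstep. One (15 states) tracks the last 3 symbols read; the other (4 states) tracks whether the input so far still matches the prefix `qp`. Each combined state is a pair, one component from each; accept when both components accept.
With 23 states:
          p    q  
>  s0     s1   s2 
   s1     s3   s4 
   s2     s5   s6 
   s3     s7   s8 
   s4     s9  s10 
   s5    s11  s12 
   s6    s13  s14 
   s7     s7   s8 
   s8     s9  s10 
   s9    s15  s16 
   s10   s13  s14 
   s11   s17  s18 
   s12   s19  s20 
   s13   s15  s16 
   s14   s13  s14 
   s15    s7   s8 
   s16    s9  s10 
 * s17   s17  s18 
 * s18   s19  s20 
 * s19   s11  s12 
 * s20   s21  s22 
   s21   s11  s12 
   s22   s21  s22 
(> = start, * = accepting)

start=s0 accept=s17,s18,s19,s20 s0-p->s1 s0-q->s2 s1-p->s3 s1-q->s4 s2-p->s5 s2-q->s6 s3-p->s7 s3-q->s8 s4-p->s9 s4-q->s10 s5-p->s11 s5-q->s12 s6-p->s13 s6-q->s14 s7-p->s7 s7-q->s8 s8-p->s9 s8-q->s10 s9-p->s15 s9-q->s16 s10-p->s13 s10-q->s14 s11-p->s17 s11-q->s18 s12-p->s19 s12-q->s20 s13-p->s15 s13-q->s16 s14-p->s13 s14-q->s14 s15-p->s7 s15-q->s8 s16-p->s9 s16-q->s10 s17-p->s17 s17-q->s18 s18-p->s19 s18-q->s20 s19-p->s11 s19-q->s12 s20-p->s21 s20-q->s22 s21-p->s11 s21-q->s12 s22-p->s21 s22-q->s22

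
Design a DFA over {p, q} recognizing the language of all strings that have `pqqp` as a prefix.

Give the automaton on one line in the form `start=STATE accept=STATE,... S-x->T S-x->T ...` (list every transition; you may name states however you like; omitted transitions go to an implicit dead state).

Check the first 4 symbols one by one: s0 through s3 record how many have matched `pqqp` so far; any wrong symbol goes to the dead state s5. After all 4 match we enter the accepting sink s4.
        p   q  
>  s0   s1  s5 
   s1   s5  s2 
   s2   s5  s3 
   s3   s4  s5 
 * s4   s4  s4 
   s5   s5  s5 
(> = start, * = accepting)

start=s0 accept=s4 s0-p->s1 s0-q->s5 s1-p->s5 s1-q->s2 s2-p->s5 s2-q->s3 s3-p->s4 s3-q->s5 s4-p->s4 s4-q->s4 s5-p->s5 s5-q->s5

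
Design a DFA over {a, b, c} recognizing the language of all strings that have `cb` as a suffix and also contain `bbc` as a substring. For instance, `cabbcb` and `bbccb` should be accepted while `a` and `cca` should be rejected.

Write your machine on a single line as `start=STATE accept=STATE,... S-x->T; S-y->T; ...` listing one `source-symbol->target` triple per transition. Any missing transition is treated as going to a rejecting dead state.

start=q0; accept=q5; q0-a->q0; q0-b->q1; q0-c->q0; q1-a->q0; q1-b->q2; q1-c->q0; q2-a->q0; q2-b->q2; q2-c->q3; q3-a->q4; q3-b->q5; q3-c->q3; q4-a->q4; q4-b->q4; q4-c->q3; q5-a->q4; q5-b->q4; q5-c->q3

Run two small machines in parallel and take their product. One (3 states) tracks how much of the suffix `cb` has currently been matched; the other (4 states) tracks whether and how much of `bbc` has been seen. Each combined state is a pair, one component from each; accept when both components accept. After merging equivalent states the machine shrinks.
        a   b   c  
>  q0   q0  q1  q0 
   q1   q0  q2  q0 
   q2   q0  q2  q3 
   q3   q4  q5  q3 
   q4   q4  q4  q3 
 * q5   q4  q4  q3 
(> = start, * = accepting)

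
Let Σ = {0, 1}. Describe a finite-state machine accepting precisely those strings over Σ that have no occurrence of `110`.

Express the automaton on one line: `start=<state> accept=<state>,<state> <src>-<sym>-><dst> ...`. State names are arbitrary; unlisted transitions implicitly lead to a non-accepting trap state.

start=q0 accept=q0,q1,q2 q0-0->q0 q0-1->q1 q1-0->q0 q1-1->q2 q2-0->q3 q2-1->q2 q3-0->q3 q3-1->q3

Track partial matches of the forbidden pattern `110`. State q3 is a dead state reached once `110` has occurred; every other state accepts. q0 means no part of `110` is currently matched.
4 states suffice.
        0   1  
>* q0   q0  q1 
 * q1   q0  q2 
 * q2   q3  q2 
   q3   q3  q3 
(> = start, * = accepting)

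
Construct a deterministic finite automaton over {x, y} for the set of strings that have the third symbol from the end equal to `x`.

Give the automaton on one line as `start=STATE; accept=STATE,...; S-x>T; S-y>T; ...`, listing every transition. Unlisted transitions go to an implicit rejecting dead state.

start=q0; accept=q7,q8,q9,q10; q0-x>q1; q0-y>q2; q1-x>q3; q1-y>q4; q2-x>q5; q2-y>q6; q3-x>q7; q3-y>q8; q4-x>q9; q4-y>q10; q5-x>q11; q5-y>q12; q6-x>q13; q6-y>q14; q7-x>q7; q7-y>q8; q8-x>q9; q8-y>q10; q9-x>q11; q9-y>q12; q10-x>q13; q10-y>q14; q11-x>q7; q11-y>q8; q12-x>q9; q12-y>q10; q13-x>q11; q13-y>q12; q14-x>q13; q14-y>q14

A DFA must remember the last 3 symbols (since which symbol is third-to-last isn't known until the input ends). Use one state per possible window of the last ≤3 symbols; accept from those whose window starts with `x`.
With 15 states:
          x    y  
>  q0     q1   q2 
   q1     q3   q4 
   q2     q5   q6 
   q3     q7   q8 
   q4     q9  q10 
   q5    q11  q12 
   q6    q13  q14 
 * q7     q7   q8 
 * q8     q9  q10 
 * q9    q11  q12 
 * q10   q13  q14 
   q11    q7   q8 
   q12    q9  q10 
   q13   q11  q12 
   q14   q13  q14 
(> = start, * = accepting)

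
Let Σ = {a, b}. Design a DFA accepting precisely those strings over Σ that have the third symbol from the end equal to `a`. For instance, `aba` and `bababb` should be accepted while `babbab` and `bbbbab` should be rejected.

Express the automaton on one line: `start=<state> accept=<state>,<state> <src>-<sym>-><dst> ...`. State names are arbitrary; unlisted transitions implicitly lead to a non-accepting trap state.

start=S0 accept=S7,S8,S9,S10 S0-a->S1 S0-b->S2 S1-a->S3 S1-b->S4 S2-a->S5 S2-b->S6 S3-a->S7 S3-b->S8 S4-a->S9 S4-b->S10 S5-a->S11 S5-b->S12 S6-a->S13 S6-b->S14 S7-a->S7 S7-b->S8 S8-a->S9 S8-b->S10 S9-a->S11 S9-b->S12 S10-a->S13 S10-b->S14 S11-a->S7 S11-b->S8 S12-a->S9 S12-b->S10 S13-a->S11 S13-b->S12 S14-a->S13 S14-b->S14

A DFA must remember the last 3 symbols (since which symbol is third-to-last isn't known until the input ends). Use one state per possible window of the last ≤3 symbols; accept from those whose window starts with `a`.
A 15-state machine:
          a    b  
>  S0     S1   S2 
   S1     S3   S4 
   S2     S5   S6 
   S3     S7   S8 
   S4     S9  S10 
   S5    S11  S12 
   S6    S13  S14 
 * S7     S7   S8 
 * S8     S9  S10 
 * S9    S11  S12 
 * S10   S13  S14 
   S11    S7   S8 
   S12    S9  S10 
   S13   S11  S12 
   S14   S13  S14 
(> = start, * = accepting)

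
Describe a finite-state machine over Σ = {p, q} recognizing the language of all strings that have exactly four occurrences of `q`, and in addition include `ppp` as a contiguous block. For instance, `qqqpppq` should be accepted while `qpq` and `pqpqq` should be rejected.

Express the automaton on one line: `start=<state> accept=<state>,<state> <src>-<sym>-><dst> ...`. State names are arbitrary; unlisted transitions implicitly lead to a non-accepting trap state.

Build one automaton per condition and run them in lockstep. The first has 6 states tracking the count of `q`s, saturating at 5; the second has 4 states tracking whether and how much of `ppp` has been seen. A product state is a pair (one from each), accepting exactly when both do.
With 24 states:
          p    q  
>  S0     S1   S2 
   S1     S3   S2 
   S2     S4   S5 
   S3     S6   S2 
   S4     S7   S5 
   S5     S8   S9 
   S6     S6  S10 
   S7    S10   S5 
   S8    S11   S9 
   S9    S12  S13 
   S10   S10  S14 
   S11   S14   S9 
   S12   S15  S13 
   S13   S16  S17 
   S14   S14  S18 
   S15   S18  S13 
   S16   S19  S17 
   S17   S20  S17 
   S18   S18  S21 
   S19   S21  S17 
   S20   S22  S17 
 * S21   S21  S23 
   S22   S23  S17 
   S23   S23  S23 
(> = start, * = accepting)

start=S0 accept=S21 S0-p->S1 S0-q->S2 S1-p->S3 S1-q->S2 S2-p->S4 S2-q->S5 S3-p->S6 S3-q->S2 S4-p->S7 S4-q->S5 S5-p->S8 S5-q->S9 S6-p->S6 S6-q->S10 S7-p->S10 S7-q->S5 S8-p->S11 S8-q->S9 S9-p->S12 S9-q->S13 S10-p->S10 S10-q->S14 S11-p->S14 S11-q->S9 S12-p->S15 S12-q->S13 S13-p->S16 S13-q->S17 S14-p->S14 S14-q->S18 S15-p->S18 S15-q->S13 S16-p->S19 S16-q->S17 S17-p->S20 S17-q->S17 S18-p->S18 S18-q->S21 S19-p->S21 S19-q->S17 S20-p->S22 S20-q->S17 S21-p->S21 S21-q->S23 S22-p->S23 S22-q->S17 S23-p->S23 S23-q->S23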